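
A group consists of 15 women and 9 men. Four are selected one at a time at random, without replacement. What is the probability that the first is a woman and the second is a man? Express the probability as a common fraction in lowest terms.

45/184

Multiply the conditional probabilities at each draw: 15/24 · 9/23 = 135/552 = 45/184.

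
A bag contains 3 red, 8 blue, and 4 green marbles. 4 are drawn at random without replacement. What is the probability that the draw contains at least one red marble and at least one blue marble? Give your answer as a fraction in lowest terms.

836/1365

There are C(15,4) = 1365 possible draws.
By inclusion-exclusion on the complements, draws missing all red or all blue: C(12,4) + C(7,4) − C(4,4) = 495 + 35 − 1 = 529.
So draws with at least one of each: 1365 − 529 = 836, probability 836/1365.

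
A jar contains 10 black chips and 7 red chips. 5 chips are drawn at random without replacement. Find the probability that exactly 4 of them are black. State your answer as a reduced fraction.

105/442

There are C(17,5) = 6188 ways to choose 5 from 17.
Selections with exactly 4 black: choose 4 of the 10 black and 1 of the 7 red, C(10,4)·C(7,1) = 210·7 = 1470.
Probability = 1470/6188 = 105/442.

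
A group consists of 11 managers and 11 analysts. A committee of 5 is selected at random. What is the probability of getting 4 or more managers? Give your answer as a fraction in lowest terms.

62/399

There are C(22,5) = 26334 ways to choose the 5.
Favorable selections (4 or more managers): C(11,4)·C(11,1) + C(11,5)·C(11,0) = 3630 + 462 = 4092.
Probability = 4092/26334 = 62/399.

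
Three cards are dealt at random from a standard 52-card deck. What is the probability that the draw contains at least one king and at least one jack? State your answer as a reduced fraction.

188/5525

There are C(52,3) = 22100 possible draws.
By inclusion-exclusion on the complements, draws missing all kings or all jacks: C(48,3) + C(48,3) − C(44,3) = 17296 + 17296 − 13244 = 21348.
So draws with at least one of each: 22100 − 21348 = 752, probability 752/22100 = 188/5525.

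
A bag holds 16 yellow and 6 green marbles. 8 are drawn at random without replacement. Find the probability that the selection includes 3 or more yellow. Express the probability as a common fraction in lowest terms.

10655/10659

There are C(22,8) = 319770 ways to choose the 8.
The complement is exactly 2 yellow: C(16,2)·C(6,6) = 120.
Probability = 1 − 120/319770 = 319650/319770 = 10655/10659.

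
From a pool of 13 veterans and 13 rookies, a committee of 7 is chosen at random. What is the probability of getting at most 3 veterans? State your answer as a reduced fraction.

1/2

There are C(26,7) = 657800 ways to choose the 7.
Favorable selections (at most 3 veterans): C(13,0)·C(13,7) + C(13,1)·C(13,6) + C(13,2)·C(13,5) + C(13,3)·C(13,4) = 1716 + 22308 + 100386 + 204490 = 328900.
Probability = 328900/657800 = 1/2.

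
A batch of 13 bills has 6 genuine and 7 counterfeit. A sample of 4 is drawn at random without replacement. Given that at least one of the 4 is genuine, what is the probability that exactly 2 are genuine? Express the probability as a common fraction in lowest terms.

63/136

Work in counts. Selections with at least one genuine: C(13,4) − C(7,4) = 715 − 35 = 680.
Of those, selections where exactly 2 are genuine: C(6,2)·C(7,2) = 15·21 = 315.
Conditional probability = 315/680 = 63/136.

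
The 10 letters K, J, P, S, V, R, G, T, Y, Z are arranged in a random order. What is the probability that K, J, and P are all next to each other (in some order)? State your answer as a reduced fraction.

1/15

There are 10! = 3628800 arrangements.
Treat the three as one block: 8! placements × 3! orders within the block = 40320·6 = 241920.
Probability = 241920/3628800 = 1/15.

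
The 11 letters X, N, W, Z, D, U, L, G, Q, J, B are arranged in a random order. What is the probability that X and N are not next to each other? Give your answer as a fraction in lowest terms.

9/11

There are 11! = 39916800 arrangements.
Arrangements with X and N adjacent: 2·10! = 7257600.
So not adjacent: 39916800 − 7257600 = 32659200, probability 32659200/39916800 = 9/11.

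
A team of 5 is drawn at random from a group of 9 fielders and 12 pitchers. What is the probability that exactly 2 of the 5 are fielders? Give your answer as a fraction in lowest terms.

The sample space is all 5-subsets of the 21: C(21,5) = 20349.
Selections with exactly 2 fielders: choose 2 of the 9 fielders and 3 of the 12 pitchers, C(9,2)·C(12,3) = 36·220 = 7920.
Probability = 7920/20349 = 880/2261.

880/2261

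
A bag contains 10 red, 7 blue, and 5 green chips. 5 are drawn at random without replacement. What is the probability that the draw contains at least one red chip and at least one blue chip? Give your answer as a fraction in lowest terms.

1610/1881

There are C(22,5) = 26334 possible draws.
By inclusion-exclusion on the complements, draws missing all red or all blue: C(12,5) + C(15,5) − C(5,5) = 792 + 3003 − 1 = 3794.
So draws with at least one of each: 26334 − 3794 = 22540, probability 22540/26334 = 1610/1881.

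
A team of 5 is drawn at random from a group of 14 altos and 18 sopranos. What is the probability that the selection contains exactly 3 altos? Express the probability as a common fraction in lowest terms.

The sample space is all 5-subsets of the 32: C(32,5) = 201376.
Selections with exactly 3 altos: choose 3 of the 14 altos and 2 of the 18 sopranos, C(14,3)·C(18,2) = 364·153 = 55692.
Probability = 55692/201376 = 1989/7192.

1989/7192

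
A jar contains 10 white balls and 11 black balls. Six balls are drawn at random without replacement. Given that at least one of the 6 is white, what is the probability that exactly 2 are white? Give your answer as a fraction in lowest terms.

825/2989

Work in counts. Selections with at least one white: C(21,6) − C(11,6) = 54264 − 462 = 53802.
Of those, selections where exactly 2 are white: C(10,2)·C(11,4) = 45·330 = 14850.
Conditional probability = 14850/53802 = 825/2989.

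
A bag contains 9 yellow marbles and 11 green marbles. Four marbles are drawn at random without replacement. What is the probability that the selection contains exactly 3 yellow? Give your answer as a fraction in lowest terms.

308/1615

The sample space is all 4-subsets of the 20: C(20,4) = 4845.
Selections with exactly 3 yellow: choose 3 of the 9 yellow and 1 of the 11 green, C(9,3)·C(11,1) = 84·11 = 924.
Probability = 924/4845 = 308/1615.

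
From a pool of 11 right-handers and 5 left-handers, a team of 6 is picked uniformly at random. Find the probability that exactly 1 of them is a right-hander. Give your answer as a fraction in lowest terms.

1/728

The sample space is all 6-subsets of the 16: C(16,6) = 8008.
Selections with exactly 1 right-hander: choose 1 of the 11 right-handers and 5 of the 5 left-handers, C(11,1)·C(5,5) = 11·1 = 11.
Probability = 11/8008 = 1/728.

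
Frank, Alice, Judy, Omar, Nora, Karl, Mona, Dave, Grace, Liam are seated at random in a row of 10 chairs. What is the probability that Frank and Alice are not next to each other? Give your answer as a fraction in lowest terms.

There are 10! = 3628800 arrangements.
Arrangements with Frank and Alice adjacent: 2·9! = 725760.
So not adjacent: 3628800 − 725760 = 2903040, probability 2903040/3628800 = 4/5.

4/5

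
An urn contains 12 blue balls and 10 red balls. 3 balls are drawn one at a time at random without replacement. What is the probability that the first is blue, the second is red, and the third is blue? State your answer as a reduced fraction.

Multiply the conditional probabilities at each draw: 12/22 · 10/21 · 11/20 = 1320/9240 = 1/7.

1/7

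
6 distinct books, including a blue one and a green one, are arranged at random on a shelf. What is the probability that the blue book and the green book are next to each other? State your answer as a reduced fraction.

1/3

There are 6! = 720 arrangements.
Treat the blue book and the green book as a block: 5! arrangements of the blocks × 2 orders within the block = 2·120 = 240.
Probability = 240/720 = 1/3.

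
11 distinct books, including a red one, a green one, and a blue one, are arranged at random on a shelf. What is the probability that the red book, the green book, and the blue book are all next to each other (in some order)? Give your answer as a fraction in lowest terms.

3/55

There are 11! = 39916800 arrangements.
Treat the three as one block: 9! placements × 3! orders within the block = 362880·6 = 2177280.
Probability = 2177280/39916800 = 3/55.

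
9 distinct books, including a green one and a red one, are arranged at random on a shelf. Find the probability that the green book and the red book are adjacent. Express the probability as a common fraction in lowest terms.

There are 9! = 362880 arrangements.
Treat the green book and the red book as a block: 8! arrangements of the blocks × 2 orders within the block = 2·40320 = 80640.
Probability = 80640/362880 = 2/9.

2/9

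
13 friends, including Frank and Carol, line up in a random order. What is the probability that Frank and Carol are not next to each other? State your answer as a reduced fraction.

There are 13! = 6227020800 arrangements.
Arrangements with Frank and Carol adjacent: 2·12! = 958003200.
So not adjacent: 6227020800 − 958003200 = 5269017600, probability 5269017600/6227020800 = 11/13.

11/13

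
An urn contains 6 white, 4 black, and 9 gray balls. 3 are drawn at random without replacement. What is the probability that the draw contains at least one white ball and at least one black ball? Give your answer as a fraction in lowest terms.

104/323

There are C(19,3) = 969 possible draws.
By inclusion-exclusion on the complements, draws missing all white or all black: C(13,3) + C(15,3) − C(9,3) = 286 + 455 − 84 = 657.
So draws with at least one of each: 969 − 657 = 312, probability 312/969 = 104/323.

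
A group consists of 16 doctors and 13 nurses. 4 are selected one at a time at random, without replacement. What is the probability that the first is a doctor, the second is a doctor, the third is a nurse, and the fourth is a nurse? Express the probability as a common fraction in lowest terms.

40/609

Multiply the conditional probabilities at each draw: 16/29 · 15/28 · 13/27 · 12/26 = 37440/570024 = 40/609.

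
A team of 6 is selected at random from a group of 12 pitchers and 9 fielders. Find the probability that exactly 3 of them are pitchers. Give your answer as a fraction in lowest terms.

110/323

The sample space is all 6-subsets of the 21: C(21,6) = 54264.
Selections with exactly 3 pitchers: choose 3 of the 12 pitchers and 3 of the 9 fielders, C(12,3)·C(9,3) = 220·84 = 18480.
Probability = 18480/54264 = 110/323.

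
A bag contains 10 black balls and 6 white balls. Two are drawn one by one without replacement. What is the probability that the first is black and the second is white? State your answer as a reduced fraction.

Multiply the conditional probabilities at each draw: 10/16 · 6/15 = 60/240 = 1/4.

1/4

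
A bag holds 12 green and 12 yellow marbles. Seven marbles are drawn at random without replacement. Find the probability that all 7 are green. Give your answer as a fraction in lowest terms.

There are C(24,7) = 346104 possible selections.
Selections with all green: C(12,7) = 792.
Probability = 792/346104 = 1/437.

1/437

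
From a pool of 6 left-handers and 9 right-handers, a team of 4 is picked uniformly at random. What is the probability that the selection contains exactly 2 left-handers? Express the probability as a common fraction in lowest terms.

36/91

There are C(15,4) = 1365 ways to choose 4 from 15.
Selections with exactly 2 left-handers: choose 2 of the 6 left-handers and 2 of the 9 right-handers, C(6,2)·C(9,2) = 15·36 = 540.
Probability = 540/1365 = 36/91.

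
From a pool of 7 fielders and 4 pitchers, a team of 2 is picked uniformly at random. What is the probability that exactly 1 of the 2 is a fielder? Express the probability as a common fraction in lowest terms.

There are C(11,2) = 55 ways to choose 2 from 11.
Selections with exactly 1 fielder: choose 1 of the 7 fielders and 1 of the 4 pitchers, C(7,1)·C(4,1) = 7·4 = 28.
Probability = 28/55.

28/55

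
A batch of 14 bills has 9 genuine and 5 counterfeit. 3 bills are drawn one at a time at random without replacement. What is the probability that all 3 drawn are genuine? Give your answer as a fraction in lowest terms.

Multiply the conditional probabilities at each draw: 9/14 · 8/13 · 7/12 = 504/2184 = 3/13.

3/13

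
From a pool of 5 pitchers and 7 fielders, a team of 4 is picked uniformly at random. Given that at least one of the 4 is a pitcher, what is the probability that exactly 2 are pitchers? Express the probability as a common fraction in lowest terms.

21/46

Work in counts. Selections with at least one pitcher: C(12,4) − C(7,4) = 495 − 35 = 460.
Of those, selections where exactly 2 are pitchers: C(5,2)·C(7,2) = 10·21 = 210.
Conditional probability = 210/460 = 21/46.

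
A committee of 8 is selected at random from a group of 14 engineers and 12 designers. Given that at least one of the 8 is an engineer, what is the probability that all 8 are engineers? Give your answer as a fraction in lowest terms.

273/141980

Work in counts. Selections with at least one engineer: C(26,8) − C(12,8) = 1562275 − 495 = 1561780.
Of those, selections where all 8 are engineers: C(14,8) = 3003.
Conditional probability = 3003/1561780 = 273/141980.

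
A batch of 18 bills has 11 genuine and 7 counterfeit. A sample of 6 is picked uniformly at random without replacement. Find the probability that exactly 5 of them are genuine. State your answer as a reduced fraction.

77/442

The sample space is all 6-subsets of the 18: C(18,6) = 18564.
Selections with exactly 5 genuine: choose 5 of the 11 genuine and 1 of the 7 counterfeit, C(11,5)·C(7,1) = 462·7 = 3234.
Probability = 3234/18564 = 77/442.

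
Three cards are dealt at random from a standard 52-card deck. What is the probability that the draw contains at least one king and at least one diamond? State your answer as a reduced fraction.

33/260

There are C(52,3) = 22100 possible draws.
By inclusion-exclusion on the complements, draws missing all kings or all diamonds: C(48,3) + C(39,3) − C(36,3) = 17296 + 9139 − 7140 = 19295.
So draws with at least one of each: 22100 − 19295 = 2805, probability 2805/22100 = 33/260.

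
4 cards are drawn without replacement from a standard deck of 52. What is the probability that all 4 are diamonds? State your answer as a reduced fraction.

There are C(52,4) = 270725 possible 4-card hands.
Hands that are all diamonds: C(13,4) = 715.
Probability = 715/270725 = 11/4165.

11/4165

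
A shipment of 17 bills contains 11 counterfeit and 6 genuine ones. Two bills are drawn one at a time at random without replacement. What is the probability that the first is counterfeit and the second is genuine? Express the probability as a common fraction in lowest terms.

33/136

Multiply the conditional probabilities at each draw: 11/17 · 6/16 = 66/272 = 33/136.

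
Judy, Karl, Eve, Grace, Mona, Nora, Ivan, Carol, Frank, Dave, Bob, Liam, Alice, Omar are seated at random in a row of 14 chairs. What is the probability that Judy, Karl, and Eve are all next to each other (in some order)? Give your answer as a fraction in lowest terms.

3/91

There are 14! = 87178291200 arrangements.
Treat the three as one block: 12! placements × 3! orders within the block = 479001600·6 = 2874009600.
Probability = 2874009600/87178291200 = 3/91.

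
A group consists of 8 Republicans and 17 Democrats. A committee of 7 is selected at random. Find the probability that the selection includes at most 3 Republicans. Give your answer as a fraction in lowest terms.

There are C(25,7) = 480700 ways to choose the 7.
Favorable selections (at most 3 Republicans): C(8,0)·C(17,7) + C(8,1)·C(17,6) + C(8,2)·C(17,5) + C(8,3)·C(17,4) = 19448 + 99008 + 173264 + 133280 = 425000.
Probability = 425000/480700 = 4250/4807.

4250/4807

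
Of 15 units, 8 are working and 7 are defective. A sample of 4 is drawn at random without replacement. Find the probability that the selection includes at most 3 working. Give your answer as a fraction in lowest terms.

37/39

There are C(15,4) = 1365 ways to choose the 4.
The complement is exactly 4 working: C(8,4)·C(7,0) = 70.
Probability = 1 − 70/1365 = 1295/1365 = 37/39.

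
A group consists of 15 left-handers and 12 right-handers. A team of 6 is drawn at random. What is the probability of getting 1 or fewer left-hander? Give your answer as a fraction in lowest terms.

194/4485

Total selections: C(27,6) = 296010.
Favorable selections (1 or fewer left-hander): C(15,0)·C(12,6) + C(15,1)·C(12,5) = 924 + 11880 = 12804.
Probability = 12804/296010 = 194/4485.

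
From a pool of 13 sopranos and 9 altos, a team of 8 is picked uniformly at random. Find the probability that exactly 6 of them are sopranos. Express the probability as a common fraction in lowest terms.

Total number of selections: C(22,8) = 319770.
Selections with exactly 6 sopranos: choose 6 of the 13 sopranos and 2 of the 9 altos, C(13,6)·C(9,2) = 1716·36 = 61776.
Probability = 61776/319770 = 312/1615.

312/1615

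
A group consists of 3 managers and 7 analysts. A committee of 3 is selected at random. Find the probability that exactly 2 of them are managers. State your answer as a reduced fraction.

Total number of selections: C(10,3) = 120.
Selections with exactly 2 managers: choose 2 of the 3 managers and 1 of the 7 analysts, C(3,2)·C(7,1) = 3·7 = 21.
Probability = 21/120 = 7/40.

7/40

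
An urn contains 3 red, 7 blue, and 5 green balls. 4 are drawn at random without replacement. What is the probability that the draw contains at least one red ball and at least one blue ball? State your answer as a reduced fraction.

23/39

There are C(15,4) = 1365 possible draws.
By inclusion-exclusion on the complements, draws missing all red or all blue: C(12,4) + C(8,4) − C(5,4) = 495 + 70 − 5 = 560.
So draws with at least one of each: 1365 − 560 = 805, probability 805/1365 = 23/39.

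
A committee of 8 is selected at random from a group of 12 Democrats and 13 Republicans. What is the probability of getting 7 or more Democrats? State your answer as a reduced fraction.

Total selections: C(25,8) = 1081575.
Favorable selections (7 or more Democrats): C(12,7)·C(13,1) + C(12,8)·C(13,0) = 10296 + 495 = 10791.
Probability = 10791/1081575 = 109/10925.

109/10925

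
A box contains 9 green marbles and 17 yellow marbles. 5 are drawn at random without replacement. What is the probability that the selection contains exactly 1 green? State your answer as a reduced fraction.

1071/3289

There are C(26,5) = 65780 ways to choose 5 from 26.
Selections with exactly 1 green: choose 1 of the 9 green and 4 of the 17 yellow, C(9,1)·C(17,4) = 9·2380 = 21420.
Probability = 21420/65780 = 1071/3289.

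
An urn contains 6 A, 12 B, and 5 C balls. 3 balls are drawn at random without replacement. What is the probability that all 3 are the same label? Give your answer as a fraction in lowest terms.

There are C(23,3) = 1771 ways to draw 3 balls.
All same label: C(6,3) + C(12,3) + C(5,3) = 20 + 220 + 10 = 250.
Probability = 250/1771.

250/1771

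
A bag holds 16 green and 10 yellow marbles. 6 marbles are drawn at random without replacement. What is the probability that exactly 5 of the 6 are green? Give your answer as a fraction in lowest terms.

48/253

There are C(26,6) = 230230 ways to choose 6 from 26.
Selections with exactly 5 green: choose 5 of the 16 green and 1 of the 10 yellow, C(16,5)·C(10,1) = 4368·10 = 43680.
Probability = 43680/230230 = 48/253.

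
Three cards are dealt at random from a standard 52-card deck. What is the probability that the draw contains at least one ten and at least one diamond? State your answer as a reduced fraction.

33/260

There are C(52,3) = 22100 possible draws.
By inclusion-exclusion on the complements, draws missing all tens or all diamonds: C(48,3) + C(39,3) − C(36,3) = 17296 + 9139 − 7140 = 19295.
So draws with at least one of each: 22100 − 19295 = 2805, probability 2805/22100 = 33/260.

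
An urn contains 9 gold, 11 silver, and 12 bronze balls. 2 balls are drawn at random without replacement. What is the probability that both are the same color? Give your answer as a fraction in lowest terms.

157/496

There are C(32,2) = 496 ways to draw 2 balls.
All same color: C(9,2) + C(11,2) + C(12,2) = 36 + 55 + 66 = 157.
Probability = 157/496.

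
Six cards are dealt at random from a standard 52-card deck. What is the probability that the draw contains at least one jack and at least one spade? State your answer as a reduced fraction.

6772177/20358520

There are C(52,6) = 20358520 possible draws.
By inclusion-exclusion on the complements, draws missing all jacks or all spades: C(48,6) + C(39,6) − C(36,6) = 12271512 + 3262623 − 1947792 = 13586343.
So draws with at least one of each: 20358520 − 13586343 = 6772177, probability 6772177/20358520.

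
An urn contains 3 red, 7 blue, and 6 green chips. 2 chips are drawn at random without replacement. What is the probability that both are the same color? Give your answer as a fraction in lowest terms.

There are C(16,2) = 120 ways to draw 2 chips.
All same color: C(3,2) + C(7,2) + C(6,2) = 3 + 21 + 15 = 39.
Probability = 39/120 = 13/40.

13/40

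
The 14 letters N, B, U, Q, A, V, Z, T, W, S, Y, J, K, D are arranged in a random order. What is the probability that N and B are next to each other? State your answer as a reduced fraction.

1/7

There are 14! = 87178291200 arrangements.
Treat N and B as a block: 13! arrangements of the blocks × 2 orders within the block = 2·6227020800 = 12454041600.
Probability = 12454041600/87178291200 = 1/7.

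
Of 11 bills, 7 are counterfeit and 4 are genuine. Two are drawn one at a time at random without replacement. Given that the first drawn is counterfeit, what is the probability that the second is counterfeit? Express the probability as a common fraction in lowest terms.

After removing one counterfeit, 10 remain: 6 counterfeit and 4 genuine.
So the probability the next is counterfeit is 6/10 = 3/5.

3/5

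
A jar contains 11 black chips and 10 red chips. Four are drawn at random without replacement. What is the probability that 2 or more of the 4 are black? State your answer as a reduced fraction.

There are C(21,4) = 5985 ways to choose the 4.
Count the complement (fewer than 2 black): C(11,0)·C(10,4) + C(11,1)·C(10,3) = 210 + 1320 = 1530.
Probability = 1 − 1530/5985 = 4455/5985 = 99/133.

99/133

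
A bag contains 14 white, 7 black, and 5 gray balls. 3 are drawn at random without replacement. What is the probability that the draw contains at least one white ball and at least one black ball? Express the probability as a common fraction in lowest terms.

1421/2600

There are C(26,3) = 2600 possible draws.
By inclusion-exclusion on the complements, draws missing all white or all black: C(12,3) + C(19,3) − C(5,3) = 220 + 969 − 10 = 1179.
So draws with at least one of each: 2600 − 1179 = 1421, probability 1421/2600.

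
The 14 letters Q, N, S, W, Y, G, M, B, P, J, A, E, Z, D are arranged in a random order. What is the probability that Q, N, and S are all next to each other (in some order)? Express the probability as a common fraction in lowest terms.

There are 14! = 87178291200 arrangements.
Treat the three as one block: 12! placements × 3! orders within the block = 479001600·6 = 2874009600.
Probability = 2874009600/87178291200 = 3/91.

3/91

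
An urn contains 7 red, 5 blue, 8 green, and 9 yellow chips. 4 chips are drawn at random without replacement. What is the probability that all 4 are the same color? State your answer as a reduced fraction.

There are C(29,4) = 23751 ways to draw 4 chips.
All same color: C(7,4) + C(5,4) + C(8,4) + C(9,4) = 35 + 5 + 70 + 126 = 236.
Probability = 236/23751.

236/23751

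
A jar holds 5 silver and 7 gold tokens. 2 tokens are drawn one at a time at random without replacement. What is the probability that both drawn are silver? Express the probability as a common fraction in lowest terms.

Multiply the conditional probabilities at each draw: 5/12 · 4/11 = 20/132 = 5/33.

5/33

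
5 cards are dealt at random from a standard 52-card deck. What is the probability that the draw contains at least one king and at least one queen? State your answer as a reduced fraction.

6509/64974

There are C(52,5) = 2598960 possible draws.
By inclusion-exclusion on the complements, draws missing all kings or all queens: C(48,5) + C(48,5) − C(44,5) = 1712304 + 1712304 − 1086008 = 2338600.
So draws with at least one of each: 2598960 − 2338600 = 260360, probability 260360/2598960 = 6509/64974.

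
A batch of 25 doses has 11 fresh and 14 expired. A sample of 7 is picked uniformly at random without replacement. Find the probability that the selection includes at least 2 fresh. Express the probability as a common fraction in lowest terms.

8077/8740

There are C(25,7) = 480700 ways to choose the 7.
Count the complement (fewer than 2 fresh): C(11,0)·C(14,7) + C(11,1)·C(14,6) = 3432 + 33033 = 36465.
Probability = 1 − 36465/480700 = 444235/480700 = 8077/8740.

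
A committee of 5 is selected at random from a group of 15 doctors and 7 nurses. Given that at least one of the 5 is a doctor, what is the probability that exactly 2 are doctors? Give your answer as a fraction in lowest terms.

25/179

Work in counts. Selections with at least one doctor: C(22,5) − C(7,5) = 26334 − 21 = 26313.
Of those, selections where exactly 2 are doctors: C(15,2)·C(7,3) = 105·35 = 3675.
Conditional probability = 3675/26313 = 25/179.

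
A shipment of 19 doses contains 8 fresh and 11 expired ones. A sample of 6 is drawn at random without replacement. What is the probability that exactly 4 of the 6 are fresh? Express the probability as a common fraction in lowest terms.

275/1938

The sample space is all 6-subsets of the 19: C(19,6) = 27132.
Selections with exactly 4 fresh: choose 4 of the 8 fresh and 2 of the 11 expired, C(8,4)·C(11,2) = 70·55 = 3850.
Probability = 3850/27132 = 275/1938.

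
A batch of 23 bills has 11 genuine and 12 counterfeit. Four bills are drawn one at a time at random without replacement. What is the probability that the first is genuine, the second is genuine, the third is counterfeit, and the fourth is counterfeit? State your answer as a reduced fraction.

11/161

Multiply the conditional probabilities at each draw: 11/23 · 10/22 · 12/21 · 11/20 = 14520/212520 = 11/161.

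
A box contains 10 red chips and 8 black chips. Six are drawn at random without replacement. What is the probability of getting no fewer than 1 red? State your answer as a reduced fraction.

662/663

There are C(18,6) = 18564 ways to choose the 6.
The complement is all 6 are black: C(8,6) = 28.
Probability = 1 − 28/18564 = 18536/18564 = 662/663.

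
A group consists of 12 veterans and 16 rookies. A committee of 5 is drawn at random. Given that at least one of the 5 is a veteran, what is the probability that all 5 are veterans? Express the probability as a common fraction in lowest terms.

Work in counts. Selections with at least one veteran: C(28,5) − C(16,5) = 98280 − 4368 = 93912.
Of those, selections where all 5 are veterans: C(12,5) = 792.
Conditional probability = 792/93912 = 33/3913.

33/3913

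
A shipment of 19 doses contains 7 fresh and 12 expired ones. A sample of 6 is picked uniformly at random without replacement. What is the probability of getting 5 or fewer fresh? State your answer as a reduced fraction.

3875/3876

There are C(19,6) = 27132 ways to choose the 6.
The complement is exactly 6 fresh: C(7,6)·C(12,0) = 7.
Probability = 1 − 7/27132 = 27125/27132 = 3875/3876.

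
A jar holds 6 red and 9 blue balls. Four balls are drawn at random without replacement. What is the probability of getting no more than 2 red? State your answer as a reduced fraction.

6/7

Total selections: C(15,4) = 1365.
Count the complement (more than 2 red): C(6,3)·C(9,1) + C(6,4)·C(9,0) = 180 + 15 = 195.
Probability = 1 − 195/1365 = 1170/1365 = 6/7.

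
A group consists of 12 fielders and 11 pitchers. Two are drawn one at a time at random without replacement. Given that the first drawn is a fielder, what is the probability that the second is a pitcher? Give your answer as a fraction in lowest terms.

1/2

After removing one fielder, 22 remain: 11 fielders and 11 pitchers.
So the probability the next is a pitcher is 11/22 = 1/2.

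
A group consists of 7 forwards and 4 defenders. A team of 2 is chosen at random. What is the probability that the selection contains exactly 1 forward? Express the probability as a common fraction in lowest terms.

Total number of selections: C(11,2) = 55.
Selections with exactly 1 forward: choose 1 of the 7 forwards and 1 of the 4 defenders, C(7,1)·C(4,1) = 7·4 = 28.
Probability = 28/55.

28/55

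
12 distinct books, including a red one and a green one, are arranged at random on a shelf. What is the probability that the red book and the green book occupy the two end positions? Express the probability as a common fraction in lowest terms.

There are 12! = 479001600 arrangements.
Place the red book and the green book at the ends in 2 ways, arrange the remaining 10 in 10! = 3628800 ways: 2·3628800 = 7257600.
Probability = 7257600/479001600 = 1/66.

1/66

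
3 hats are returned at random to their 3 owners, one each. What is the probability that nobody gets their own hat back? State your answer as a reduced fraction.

1/3

There are 3! = 6 assignments.
By inclusion-exclusion, assignments with no fixed points: C(3,0)·3! − C(3,1)·2! + C(3,2)·1! − C(3,3)·0! = 2.
Probability = 2/6 = 1/3.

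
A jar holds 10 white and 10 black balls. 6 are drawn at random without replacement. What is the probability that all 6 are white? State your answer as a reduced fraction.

There are C(20,6) = 38760 possible selections.
Selections with all white: C(10,6) = 210.
Probability = 210/38760 = 7/1292.

7/1292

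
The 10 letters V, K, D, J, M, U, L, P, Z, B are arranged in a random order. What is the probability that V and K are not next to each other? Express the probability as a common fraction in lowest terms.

There are 10! = 3628800 arrangements.
Arrangements with V and K adjacent: 2·9! = 725760.
So not adjacent: 3628800 − 725760 = 2903040, probability 2903040/3628800 = 4/5.

4/5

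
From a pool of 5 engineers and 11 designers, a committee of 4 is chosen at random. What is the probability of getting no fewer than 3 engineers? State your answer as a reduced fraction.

23/364

There are C(16,4) = 1820 ways to choose the 4.
Favorable selections (no fewer than 3 engineers): C(5,3)·C(11,1) + C(5,4)·C(11,0) = 110 + 5 = 115.
Probability = 115/1820 = 23/364.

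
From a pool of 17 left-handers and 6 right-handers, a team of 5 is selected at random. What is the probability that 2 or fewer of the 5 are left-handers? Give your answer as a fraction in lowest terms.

There are C(23,5) = 33649 ways to choose the 5.
Favorable selections (2 or fewer left-handers): C(17,0)·C(6,5) + C(17,1)·C(6,4) + C(17,2)·C(6,3) = 6 + 255 + 2720 = 2981.
Probability = 2981/33649 = 271/3059.

271/3059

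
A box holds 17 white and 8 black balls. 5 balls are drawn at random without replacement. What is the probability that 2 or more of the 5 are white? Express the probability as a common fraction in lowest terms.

There are C(25,5) = 53130 ways to choose the 5.
Count the complement (fewer than 2 white): C(17,0)·C(8,5) + C(17,1)·C(8,4) = 56 + 1190 = 1246.
Probability = 1 − 1246/53130 = 51884/53130 = 3706/3795.

3706/3795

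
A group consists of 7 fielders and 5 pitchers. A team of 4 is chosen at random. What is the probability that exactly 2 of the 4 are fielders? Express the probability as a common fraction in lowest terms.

There are C(12,4) = 495 ways to choose 4 from 12.
Selections with exactly 2 fielders: choose 2 of the 7 fielders and 2 of the 5 pitchers, C(7,2)·C(5,2) = 21·10 = 210.
Probability = 210/495 = 14/33.

14/33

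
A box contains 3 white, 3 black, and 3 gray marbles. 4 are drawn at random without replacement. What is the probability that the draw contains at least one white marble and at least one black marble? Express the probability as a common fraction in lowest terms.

There are C(9,4) = 126 possible draws.
By inclusion-exclusion on the complements, draws missing all white or all black: C(6,4) + C(6,4) − C(3,4) = 15 + 15 − 0 = 30.
So draws with at least one of each: 126 − 30 = 96, probability 96/126 = 16/21.

16/21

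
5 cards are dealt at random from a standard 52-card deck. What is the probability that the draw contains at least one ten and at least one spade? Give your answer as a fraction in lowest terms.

229297/866320

There are C(52,5) = 2598960 possible draws.
By inclusion-exclusion on the complements, draws missing all tens or all spades: C(48,5) + C(39,5) − C(36,5) = 1712304 + 575757 − 376992 = 1911069.
So draws with at least one of each: 2598960 − 1911069 = 687891, probability 687891/2598960 = 229297/866320.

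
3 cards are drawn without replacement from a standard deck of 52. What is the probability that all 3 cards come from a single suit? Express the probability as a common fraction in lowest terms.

There are C(52,3) = 22100 possible 3-card hands.
Hands of one suit: 4 suits × C(13,3) = 4·286 = 1144.
Probability = 1144/22100 = 22/425.

22/425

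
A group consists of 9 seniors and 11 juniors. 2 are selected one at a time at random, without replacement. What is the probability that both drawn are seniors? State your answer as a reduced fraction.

Multiply the conditional probabilities at each draw: 9/20 · 8/19 = 72/380 = 18/95.

18/95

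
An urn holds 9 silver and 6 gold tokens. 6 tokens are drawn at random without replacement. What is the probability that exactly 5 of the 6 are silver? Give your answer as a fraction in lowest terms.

108/715

There are C(15,6) = 5005 ways to choose 6 from 15.
Selections with exactly 5 silver: choose 5 of the 9 silver and 1 of the 6 gold, C(9,5)·C(6,1) = 126·6 = 756.
Probability = 756/5005 = 108/715.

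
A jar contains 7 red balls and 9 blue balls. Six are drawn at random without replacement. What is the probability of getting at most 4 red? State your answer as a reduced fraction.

279/286

Total selections: C(16,6) = 8008.
Count the complement (more than 4 red): C(7,5)·C(9,1) + C(7,6)·C(9,0) = 189 + 7 = 196.
Probability = 1 − 196/8008 = 7812/8008 = 279/286.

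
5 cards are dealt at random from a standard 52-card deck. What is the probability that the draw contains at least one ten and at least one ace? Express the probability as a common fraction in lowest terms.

There are C(52,5) = 2598960 possible draws.
By inclusion-exclusion on the complements, draws missing all tens or all aces: C(48,5) + C(48,5) − C(44,5) = 1712304 + 1712304 − 1086008 = 2338600.
So draws with at least one of each: 2598960 − 2338600 = 260360, probability 260360/2598960 = 6509/64974.

6509/64974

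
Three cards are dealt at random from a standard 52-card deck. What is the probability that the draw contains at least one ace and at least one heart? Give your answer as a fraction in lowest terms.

33/260

There are C(52,3) = 22100 possible draws.
By inclusion-exclusion on the complements, draws missing all aces or all hearts: C(48,3) + C(39,3) − C(36,3) = 17296 + 9139 − 7140 = 19295.
So draws with at least one of each: 22100 − 19295 = 2805, probability 2805/22100 = 33/260.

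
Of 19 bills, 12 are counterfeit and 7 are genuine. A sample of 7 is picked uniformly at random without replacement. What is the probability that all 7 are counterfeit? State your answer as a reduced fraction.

There are C(19,7) = 50388 possible selections.
Selections with all counterfeit: C(12,7) = 792.
Probability = 792/50388 = 66/4199.

66/4199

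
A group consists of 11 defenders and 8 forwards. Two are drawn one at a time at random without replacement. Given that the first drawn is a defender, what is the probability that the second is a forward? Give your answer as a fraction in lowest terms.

4/9

After removing one defender, 18 remain: 10 defenders and 8 forwards.
So the probability the next is a forward is 8/18 = 4/9.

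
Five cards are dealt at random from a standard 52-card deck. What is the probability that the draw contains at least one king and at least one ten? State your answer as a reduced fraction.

6509/64974

There are C(52,5) = 2598960 possible draws.
By inclusion-exclusion on the complements, draws missing all kings or all tens: C(48,5) + C(48,5) − C(44,5) = 1712304 + 1712304 − 1086008 = 2338600.
So draws with at least one of each: 2598960 − 2338600 = 260360, probability 260360/2598960 = 6509/64974.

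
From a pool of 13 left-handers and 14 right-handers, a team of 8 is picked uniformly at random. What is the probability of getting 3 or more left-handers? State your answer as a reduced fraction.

502/575

Total selections: C(27,8) = 2220075.
Count the complement (fewer than 3 left-handers): C(13,0)·C(14,8) + C(13,1)·C(14,7) + C(13,2)·C(14,6) = 3003 + 44616 + 234234 = 281853.
Probability = 1 − 281853/2220075 = 1938222/2220075 = 502/575.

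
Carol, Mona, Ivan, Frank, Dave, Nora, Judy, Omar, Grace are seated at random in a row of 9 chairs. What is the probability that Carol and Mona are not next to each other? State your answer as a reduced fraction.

There are 9! = 362880 arrangements.
Arrangements with Carol and Mona adjacent: 2·8! = 80640.
So not adjacent: 362880 − 80640 = 282240, probability 282240/362880 = 7/9.

7/9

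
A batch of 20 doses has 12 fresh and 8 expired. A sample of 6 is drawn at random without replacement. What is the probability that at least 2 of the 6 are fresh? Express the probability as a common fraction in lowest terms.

There are C(20,6) = 38760 ways to choose the 6.
Count the complement (fewer than 2 fresh): C(12,0)·C(8,6) + C(12,1)·C(8,5) = 28 + 672 = 700.
Probability = 1 − 700/38760 = 38060/38760 = 1903/1938.

1903/1938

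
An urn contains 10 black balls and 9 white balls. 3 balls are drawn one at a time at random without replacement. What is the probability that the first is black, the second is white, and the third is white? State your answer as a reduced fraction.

Multiply the conditional probabilities at each draw: 10/19 · 9/18 · 8/17 = 720/5814 = 40/323.

40/323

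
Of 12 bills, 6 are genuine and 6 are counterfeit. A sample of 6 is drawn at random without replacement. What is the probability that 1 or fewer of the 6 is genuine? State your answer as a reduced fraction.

There are C(12,6) = 924 ways to choose the 6.
Favorable selections (1 or fewer genuine): C(6,0)·C(6,6) + C(6,1)·C(6,5) = 1 + 36 = 37.
Probability = 37/924.

37/924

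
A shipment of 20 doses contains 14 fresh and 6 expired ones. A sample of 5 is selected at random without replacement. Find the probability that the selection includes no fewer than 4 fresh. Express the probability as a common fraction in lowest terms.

1001/1938

There are C(20,5) = 15504 ways to choose the 5.
Favorable selections (no fewer than 4 fresh): C(14,4)·C(6,1) + C(14,5)·C(6,0) = 6006 + 2002 = 8008.
Probability = 8008/15504 = 1001/1938.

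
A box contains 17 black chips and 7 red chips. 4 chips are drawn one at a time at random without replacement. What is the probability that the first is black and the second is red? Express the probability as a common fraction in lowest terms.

119/552

Multiply the conditional probabilities at each draw: 17/24 · 7/23 = 119/552.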